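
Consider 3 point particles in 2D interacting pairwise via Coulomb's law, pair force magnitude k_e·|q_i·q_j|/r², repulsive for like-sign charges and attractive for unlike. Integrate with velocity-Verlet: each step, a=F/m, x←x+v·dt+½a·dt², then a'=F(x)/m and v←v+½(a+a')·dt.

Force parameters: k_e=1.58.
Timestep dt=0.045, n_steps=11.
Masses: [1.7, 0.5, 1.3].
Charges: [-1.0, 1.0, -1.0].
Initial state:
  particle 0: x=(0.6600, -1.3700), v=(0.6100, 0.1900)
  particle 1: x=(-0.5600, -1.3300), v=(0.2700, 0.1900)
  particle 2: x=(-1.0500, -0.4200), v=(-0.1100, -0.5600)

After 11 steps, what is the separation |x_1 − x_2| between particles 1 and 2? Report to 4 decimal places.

step 0: x0=(0.6600, -1.3700) x1=(-0.5600, -1.3300) x2=(-1.0500, -0.4200)
step 1: x0=(0.6870, -1.3615) x1=(-0.5471, -1.3189) x2=(-1.0547, -0.4461)
step 2: x0=(0.7133, -1.3533) x1=(-0.5332, -1.3025) x2=(-1.0587, -0.4739)
step 3: x0=(0.7387, -1.3452) x1=(-0.5187, -1.2806) x2=(-1.0619, -0.5036)
step 4: x0=(0.7634, -1.3372) x1=(-0.5043, -1.2532) x2=(-1.0642, -0.5353)
step 5: x0=(0.7874, -1.3294) x1=(-0.4907, -1.2199) x2=(-1.0651, -0.5691)
step 6: x0=(0.8106, -1.3216) x1=(-0.4788, -1.1805) x2=(-1.0645, -0.6052)
step 7: x0=(0.8332, -1.3139) x1=(-0.4700, -1.1350) x2=(-1.0618, -0.6435)
step 8: x0=(0.8552, -1.3062) x1=(-0.4657, -1.0830) x2=(-1.0565, -0.6843)
step 9: x0=(0.8765, -1.2984) x1=(-0.4684, -1.0246) x2=(-1.0478, -0.7277)
step 10: x0=(0.8974, -1.2906) x1=(-0.4812, -0.9599) x2=(-1.0345, -0.7735)
step 11: x0=(0.9177, -1.2827) x1=(-0.5087, -0.8900) x2=(-1.0150, -0.8214)

0.5108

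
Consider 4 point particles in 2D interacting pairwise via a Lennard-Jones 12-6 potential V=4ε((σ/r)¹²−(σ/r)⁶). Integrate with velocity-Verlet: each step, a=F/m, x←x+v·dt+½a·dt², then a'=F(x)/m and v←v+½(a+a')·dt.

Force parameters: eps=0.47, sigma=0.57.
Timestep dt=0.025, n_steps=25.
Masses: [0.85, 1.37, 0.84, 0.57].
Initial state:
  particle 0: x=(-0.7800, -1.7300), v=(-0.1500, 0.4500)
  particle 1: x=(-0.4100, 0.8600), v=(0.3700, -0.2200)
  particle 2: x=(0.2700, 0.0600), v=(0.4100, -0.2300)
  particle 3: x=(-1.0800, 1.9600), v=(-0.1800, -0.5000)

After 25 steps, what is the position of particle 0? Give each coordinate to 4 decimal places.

step 0: x0=(-0.7800, -1.7300) x1=(-0.4100, 0.8600) x2=(0.2700, 0.0600) x3=(-1.0800, 1.9600)
step 1: x0=(-0.7837, -1.7187) x1=(-0.4007, 0.8545) x2=(0.2802, 0.0543) x3=(-1.0845, 1.9475)
step 2: x0=(-0.7875, -1.7075) x1=(-0.3914, 0.8489) x2=(0.2902, 0.0488) x3=(-1.0889, 1.9349)
step 3: x0=(-0.7912, -1.6962) x1=(-0.3820, 0.8432) x2=(0.3002, 0.0434) x3=(-1.0933, 1.9222)
step 4: x0=(-0.7950, -1.6850) x1=(-0.3725, 0.8375) x2=(0.3100, 0.0382) x3=(-1.0977, 1.9095)
step 5: x0=(-0.7987, -1.6737) x1=(-0.3630, 0.8317) x2=(0.3197, 0.0331) x3=(-1.1020, 1.8967)
step 6: x0=(-0.8025, -1.6625) x1=(-0.3534, 0.8258) x2=(0.3292, 0.0281) x3=(-1.1063, 1.8839)
step 7: x0=(-0.8062, -1.6512) x1=(-0.3438, 0.8199) x2=(0.3386, 0.0233) x3=(-1.1106, 1.8710)
step 8: x0=(-0.8100, -1.6399) x1=(-0.3340, 0.8139) x2=(0.3479, 0.0187) x3=(-1.1148, 1.8581)
step 9: x0=(-0.8137, -1.6287) x1=(-0.3243, 0.8078) x2=(0.3571, 0.0142) x3=(-1.1189, 1.8451)
step 10: x0=(-0.8174, -1.6174) x1=(-0.3144, 0.8017) x2=(0.3661, 0.0098) x3=(-1.1231, 1.8321)
step 11: x0=(-0.8212, -1.6061) x1=(-0.3045, 0.7955) x2=(0.3750, 0.0056) x3=(-1.1271, 1.8190)
step 12: x0=(-0.8249, -1.5949) x1=(-0.2946, 0.7892) x2=(0.3838, 0.0016) x3=(-1.1312, 1.8058)
step 13: x0=(-0.8287, -1.5836) x1=(-0.2846, 0.7828) x2=(0.3924, -0.0023) x3=(-1.1352, 1.7927)
step 14: x0=(-0.8324, -1.5723) x1=(-0.2745, 0.7763) x2=(0.4009, -0.0061) x3=(-1.1392, 1.7794)
step 15: x0=(-0.8361, -1.5610) x1=(-0.2643, 0.7698) x2=(0.4093, -0.0096) x3=(-1.1431, 1.7661)
step 16: x0=(-0.8399, -1.5497) x1=(-0.2540, 0.7632) x2=(0.4175, -0.0130) x3=(-1.1470, 1.7528)
step 17: x0=(-0.8436, -1.5384) x1=(-0.2437, 0.7565) x2=(0.4255, -0.0163) x3=(-1.1509, 1.7395)
step 18: x0=(-0.8473, -1.5272) x1=(-0.2333, 0.7497) x2=(0.4334, -0.0193) x3=(-1.1547, 1.7260)
step 19: x0=(-0.8510, -1.5159) x1=(-0.2229, 0.7428) x2=(0.4412, -0.0222) x3=(-1.1585, 1.7126)
step 20: x0=(-0.8548, -1.5046) x1=(-0.2123, 0.7358) x2=(0.4487, -0.0249) x3=(-1.1622, 1.6991)
step 21: x0=(-0.8585, -1.4933) x1=(-0.2017, 0.7287) x2=(0.4562, -0.0274) x3=(-1.1659, 1.6856)
step 22: x0=(-0.8622, -1.4820) x1=(-0.1909, 0.7215) x2=(0.4634, -0.0298) x3=(-1.1696, 1.6720)
step 23: x0=(-0.8659, -1.4707) x1=(-0.1801, 0.7142) x2=(0.4704, -0.0319) x3=(-1.1732, 1.6584)
step 24: x0=(-0.8696, -1.4594) x1=(-0.1691, 0.7068) x2=(0.4773, -0.0338) x3=(-1.1768, 1.6448)
step 25: x0=(-0.8734, -1.4481) x1=(-0.1581, 0.6992) x2=(0.4840, -0.0354) x3=(-1.1804, 1.6312)

(-0.8734, -1.4481)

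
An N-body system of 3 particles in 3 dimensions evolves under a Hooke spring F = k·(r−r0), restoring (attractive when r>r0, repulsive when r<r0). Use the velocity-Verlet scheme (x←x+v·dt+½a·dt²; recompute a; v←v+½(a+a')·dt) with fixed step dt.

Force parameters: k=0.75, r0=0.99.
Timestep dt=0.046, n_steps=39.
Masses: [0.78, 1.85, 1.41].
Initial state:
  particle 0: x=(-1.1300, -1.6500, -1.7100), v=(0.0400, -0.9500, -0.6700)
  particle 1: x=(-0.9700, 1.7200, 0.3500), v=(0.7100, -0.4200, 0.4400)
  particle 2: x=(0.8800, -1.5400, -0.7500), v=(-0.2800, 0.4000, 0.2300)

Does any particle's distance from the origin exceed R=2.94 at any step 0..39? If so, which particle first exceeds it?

no

step 0: x0=(-1.1300, -1.6500, -1.7100) x1=(-0.9700, 1.7200, 0.3500) x2=(0.8800, -1.5400, -0.7500)
step 1: x0=(-1.1269, -1.6911, -1.7387) x1=(-0.9368, 1.6986, 0.3692) x2=(0.8657, -1.5203, -0.7393)
step 2: x0=(-1.1213, -1.7268, -1.7631) x1=(-0.9026, 1.6729, 0.3864) x2=(0.8487, -1.4979, -0.7282)
step 3: x0=(-1.1130, -1.7570, -1.7829) x1=(-0.8674, 1.6430, 0.4014) x2=(0.8289, -1.4731, -0.7169)
step 4: x0=(-1.1022, -1.7816, -1.7982) x1=(-0.8313, 1.6089, 0.4144) x2=(0.8066, -1.4459, -0.7053)
step 5: x0=(-1.0889, -1.8007, -1.8089) x1=(-0.7943, 1.5707, 0.4252) x2=(0.7817, -1.4164, -0.6935)
step 6: x0=(-1.0729, -1.8141, -1.8149) x1=(-0.7566, 1.5285, 0.4339) x2=(0.7544, -1.3847, -0.6815)
step 7: x0=(-1.0545, -1.8220, -1.8162) x1=(-0.7181, 1.4824, 0.4404) x2=(0.7247, -1.3510, -0.6693)
step 8: x0=(-1.0336, -1.8242, -1.8127) x1=(-0.6790, 1.4324, 0.4448) x2=(0.6928, -1.3152, -0.6569)
step 9: x0=(-1.0102, -1.8210, -1.8045) x1=(-0.6393, 1.3786, 0.4471) x2=(0.6587, -1.2777, -0.6443)
step 10: x0=(-0.9845, -1.8122, -1.7917) x1=(-0.5991, 1.3213, 0.4473) x2=(0.6227, -1.2383, -0.6316)
step 11: x0=(-0.9565, -1.7981, -1.7742) x1=(-0.5584, 1.2604, 0.4454) x2=(0.5848, -1.1974, -0.6187)
step 12: x0=(-0.9263, -1.7788, -1.7522) x1=(-0.5173, 1.1963, 0.4415) x2=(0.5452, -1.1550, -0.6057)
step 13: x0=(-0.8940, -1.7544, -1.7257) x1=(-0.4759, 1.1289, 0.4357) x2=(0.5040, -1.1113, -0.5926)
step 14: x0=(-0.8597, -1.7251, -1.6950) x1=(-0.4342, 1.0586, 0.4280) x2=(0.4613, -1.0663, -0.5794)
step 15: x0=(-0.8235, -1.6912, -1.6601) x1=(-0.3923, 0.9854, 0.4184) x2=(0.4173, -1.0202, -0.5661)
step 16: x0=(-0.7856, -1.6527, -1.6212) x1=(-0.3503, 0.9096, 0.4071) x2=(0.3722, -0.9732, -0.5527)
step 17: x0=(-0.7461, -1.6100, -1.5784) x1=(-0.3082, 0.8313, 0.3941) x2=(0.3261, -0.9252, -0.5392)
step 18: x0=(-0.7051, -1.5634, -1.5321) x1=(-0.2660, 0.7509, 0.3795) x2=(0.2791, -0.8766, -0.5256)
step 19: x0=(-0.6627, -1.5130, -1.4824) x1=(-0.2239, 0.6684, 0.3634) x2=(0.2314, -0.8273, -0.5119)
step 20: x0=(-0.6192, -1.4593, -1.4296) x1=(-0.1819, 0.5841, 0.3460) x2=(0.1832, -0.7776, -0.4981)
step 21: x0=(-0.5746, -1.4025, -1.3739) x1=(-0.1400, 0.4982, 0.3273) x2=(0.1345, -0.7274, -0.4843)
step 22: x0=(-0.5291, -1.3430, -1.3156) x1=(-0.0982, 0.4109, 0.3075) x2=(0.0855, -0.6770, -0.4704)
step 23: x0=(-0.4828, -1.2811, -1.2551) x1=(-0.0566, 0.3225, 0.2866) x2=(0.0363, -0.6264, -0.4565)
step 24: x0=(-0.4359, -1.2171, -1.1925) x1=(-0.0152, 0.2332, 0.2649) x2=(-0.0130, -0.5757, -0.4426)
step 25: x0=(-0.3885, -1.1515, -1.1282) x1=(0.0260, 0.1432, 0.2425) x2=(-0.0623, -0.5250, -0.4286)
step 26: x0=(-0.3406, -1.0846, -1.0626) x1=(0.0671, 0.0527, 0.2195) x2=(-0.1117, -0.4743, -0.4147)
step 27: x0=(-0.2925, -1.0168, -0.9959) x1=(0.1080, -0.0382, 0.1962) x2=(-0.1610, -0.4237, -0.4009)
step 28: x0=(-0.2440, -0.9484, -0.9285) x1=(0.1489, -0.1293, 0.1726) x2=(-0.2104, -0.3731, -0.3871)
step 29: x0=(-0.1954, -0.8799, -0.8607) x1=(0.1898, -0.2206, 0.1489) x2=(-0.2600, -0.3225, -0.3735)
step 30: x0=(-0.1465, -0.8114, -0.7928) x1=(0.2307, -0.3119, 0.1252) x2=(-0.3098, -0.2717, -0.3599)
step 31: x0=(-0.0974, -0.7432, -0.7250) x1=(0.2718, -0.4033, 0.1016) x2=(-0.3599, -0.2206, -0.3463)
step 32: x0=(-0.0481, -0.6755, -0.6576) x1=(0.3131, -0.4947, 0.0781) x2=(-0.4103, -0.1692, -0.3327)
step 33: x0=(0.0014, -0.6083, -0.5907) x1=(0.3544, -0.5861, 0.0548) x2=(-0.4609, -0.1176, -0.3189)
step 34: x0=(0.0509, -0.5414, -0.5245) x1=(0.3959, -0.6775, 0.0316) x2=(-0.5118, -0.0658, -0.3051)
step 35: x0=(0.1005, -0.4747, -0.4590) x1=(0.4374, -0.7689, 0.0086) x2=(-0.5626, -0.0139, -0.2911)
step 36: x0=(0.1500, -0.4079, -0.3940) x1=(0.4788, -0.8603, -0.0142) x2=(-0.6134, 0.0379, -0.2770)
step 37: x0=(0.1993, -0.3407, -0.3294) x1=(0.5201, -0.9516, -0.0370) x2=(-0.6638, 0.0894, -0.2628)
step 38: x0=(0.2484, -0.2732, -0.2650) x1=(0.5611, -1.0427, -0.0597) x2=(-0.7138, 0.1405, -0.2485)
step 39: x0=(0.2974, -0.2054, -0.2007) x1=(0.6016, -1.1335, -0.0825) x2=(-0.7631, 0.1910, -0.2341)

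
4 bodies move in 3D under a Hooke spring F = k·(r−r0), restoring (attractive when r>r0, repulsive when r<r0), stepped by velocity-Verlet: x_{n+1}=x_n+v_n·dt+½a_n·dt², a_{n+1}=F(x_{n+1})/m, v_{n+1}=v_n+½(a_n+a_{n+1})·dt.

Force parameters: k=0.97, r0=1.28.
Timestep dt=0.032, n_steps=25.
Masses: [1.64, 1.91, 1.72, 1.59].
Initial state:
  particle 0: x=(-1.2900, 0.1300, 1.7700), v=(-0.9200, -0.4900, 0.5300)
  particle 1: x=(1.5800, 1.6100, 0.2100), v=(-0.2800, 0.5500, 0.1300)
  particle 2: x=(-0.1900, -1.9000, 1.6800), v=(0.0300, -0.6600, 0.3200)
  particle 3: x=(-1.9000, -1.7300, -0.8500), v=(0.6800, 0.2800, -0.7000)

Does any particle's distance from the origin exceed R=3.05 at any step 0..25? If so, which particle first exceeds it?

step 0: x0=(-1.2900, 0.1300, 1.7700) x1=(1.5800, 1.6100, 0.2100) x2=(-0.1900, -1.9000, 1.6800) x3=(-1.9000, -1.7300, -0.8500)
step 1: x0=(-1.3188, 0.1140, 1.7862) x1=(1.5696, 1.6261, 0.2145) x2=(-0.1891, -1.9201, 1.6895) x3=(-1.8770, -1.7199, -0.8712)
step 2: x0=(-1.3465, 0.0973, 1.8007) x1=(1.5562, 1.6391, 0.2196) x2=(-0.1884, -1.9382, 1.6976) x3=(-1.8516, -1.7077, -0.8899)
step 3: x0=(-1.3728, 0.0801, 1.8136) x1=(1.5399, 1.6490, 0.2254) x2=(-0.1878, -1.9543, 1.7043) x3=(-1.8238, -1.6933, -0.9062)
step 4: x0=(-1.3978, 0.0622, 1.8248) x1=(1.5207, 1.6557, 0.2318) x2=(-0.1874, -1.9682, 1.7095) x3=(-1.7937, -1.6768, -0.9200)
step 5: x0=(-1.4215, 0.0438, 1.8344) x1=(1.4987, 1.6593, 0.2388) x2=(-0.1872, -1.9801, 1.7132) x3=(-1.7613, -1.6583, -0.9312)
step 6: x0=(-1.4438, 0.0248, 1.8423) x1=(1.4737, 1.6598, 0.2465) x2=(-0.1871, -1.9898, 1.7155) x3=(-1.7268, -1.6376, -0.9399)
step 7: x0=(-1.4647, 0.0052, 1.8485) x1=(1.4460, 1.6572, 0.2548) x2=(-0.1873, -1.9975, 1.7164) x3=(-1.6901, -1.6150, -0.9459)
step 8: x0=(-1.4842, -0.0148, 1.8529) x1=(1.4155, 1.6514, 0.2638) x2=(-0.1876, -2.0029, 1.7157) x3=(-1.6513, -1.5904, -0.9495)
step 9: x0=(-1.5022, -0.0353, 1.8558) x1=(1.3823, 1.6425, 0.2733) x2=(-0.1881, -2.0063, 1.7137) x3=(-1.6106, -1.5639, -0.9504)
step 10: x0=(-1.5188, -0.0562, 1.8569) x1=(1.3464, 1.6305, 0.2835) x2=(-0.1888, -2.0074, 1.7102) x3=(-1.5679, -1.5356, -0.9488)
step 11: x0=(-1.5338, -0.0775, 1.8563) x1=(1.3078, 1.6155, 0.2942) x2=(-0.1897, -2.0065, 1.7052) x3=(-1.5235, -1.5054, -0.9446)
step 12: x0=(-1.5474, -0.0993, 1.8541) x1=(1.2668, 1.5974, 0.3055) x2=(-0.1908, -2.0034, 1.6989) x3=(-1.4773, -1.4735, -0.9379)
step 13: x0=(-1.5595, -0.1213, 1.8502) x1=(1.2233, 1.5763, 0.3174) x2=(-0.1921, -1.9983, 1.6912) x3=(-1.4295, -1.4400, -0.9287)
step 14: x0=(-1.5701, -0.1437, 1.8447) x1=(1.1773, 1.5524, 0.3299) x2=(-0.1936, -1.9910, 1.6821) x3=(-1.3801, -1.4049, -0.9170)
step 15: x0=(-1.5791, -0.1664, 1.8376) x1=(1.1291, 1.5255, 0.3428) x2=(-0.1953, -1.9817, 1.6717) x3=(-1.3293, -1.3682, -0.9028)
step 16: x0=(-1.5867, -0.1893, 1.8290) x1=(1.0786, 1.4958, 0.3563) x2=(-0.1972, -1.9703, 1.6600) x3=(-1.2772, -1.3301, -0.8863)
step 17: x0=(-1.5928, -0.2124, 1.8188) x1=(1.0260, 1.4633, 0.3703) x2=(-0.1993, -1.9569, 1.6470) x3=(-1.2237, -1.2906, -0.8674)
step 18: x0=(-1.5974, -0.2357, 1.8071) x1=(0.9713, 1.4282, 0.3848) x2=(-0.2016, -1.9416, 1.6328) x3=(-1.1692, -1.2499, -0.8462)
step 19: x0=(-1.6005, -0.2592, 1.7939) x1=(0.9147, 1.3905, 0.3998) x2=(-0.2041, -1.9244, 1.6174) x3=(-1.1136, -1.2079, -0.8227)
step 20: x0=(-1.6022, -0.2828, 1.7793) x1=(0.8562, 1.3502, 0.4153) x2=(-0.2068, -1.9053, 1.6008) x3=(-1.0571, -1.1648, -0.7971)
step 21: x0=(-1.6024, -0.3065, 1.7633) x1=(0.7960, 1.3076, 0.4311) x2=(-0.2096, -1.8844, 1.5831) x3=(-0.9997, -1.1207, -0.7693)
step 22: x0=(-1.6013, -0.3302, 1.7459) x1=(0.7341, 1.2626, 0.4474) x2=(-0.2126, -1.8617, 1.5643) x3=(-0.9416, -1.0756, -0.7395)
step 23: x0=(-1.5988, -0.3539, 1.7273) x1=(0.6707, 1.2153, 0.4641) x2=(-0.2158, -1.8373, 1.5445) x3=(-0.8829, -1.0297, -0.7078)
step 24: x0=(-1.5950, -0.3777, 1.7074) x1=(0.6059, 1.1660, 0.4811) x2=(-0.2192, -1.8113, 1.5238) x3=(-0.8236, -0.9830, -0.6741)
step 25: x0=(-1.5898, -0.4014, 1.6864) x1=(0.5397, 1.1147, 0.4986) x2=(-0.2227, -1.7837, 1.5021) x3=(-0.7640, -0.9356, -0.6387)

no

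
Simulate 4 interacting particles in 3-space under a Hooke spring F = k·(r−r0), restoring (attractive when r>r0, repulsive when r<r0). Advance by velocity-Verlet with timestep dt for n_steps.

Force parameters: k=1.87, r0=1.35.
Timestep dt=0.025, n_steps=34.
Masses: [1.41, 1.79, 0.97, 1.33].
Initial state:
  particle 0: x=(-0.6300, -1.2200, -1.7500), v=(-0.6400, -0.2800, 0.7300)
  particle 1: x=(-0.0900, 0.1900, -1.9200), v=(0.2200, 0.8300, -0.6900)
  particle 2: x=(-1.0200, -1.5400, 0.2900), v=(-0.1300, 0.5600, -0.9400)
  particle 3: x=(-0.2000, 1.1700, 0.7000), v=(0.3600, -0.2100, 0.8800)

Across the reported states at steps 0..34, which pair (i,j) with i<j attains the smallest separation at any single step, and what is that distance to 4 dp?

step 0: x0=(-0.6300, -1.2200, -1.7500) x1=(-0.0900, 0.1900, -1.9200) x2=(-1.0200, -1.5400, 0.2900) x3=(-0.2000, 1.1700, 0.7000)
step 1: x0=(-0.6459, -1.2264, -1.7308) x1=(-0.0847, 0.2106, -1.9364) x2=(-1.0226, -1.5245, 0.2655) x3=(-0.1913, 1.1633, 0.7207)
step 2: x0=(-0.6617, -1.2315, -1.7099) x1=(-0.0798, 0.2307, -1.9511) x2=(-1.0239, -1.5060, 0.2390) x3=(-0.1831, 1.1536, 0.7386)
step 3: x0=(-0.6772, -1.2353, -1.6872) x1=(-0.0754, 0.2504, -1.9641) x2=(-1.0239, -1.4847, 0.2106) x3=(-0.1756, 1.1409, 0.7537)
step 4: x0=(-0.6925, -1.2377, -1.6629) x1=(-0.0714, 0.2696, -1.9753) x2=(-1.0227, -1.4604, 0.1804) x3=(-0.1687, 1.1254, 0.7660)
step 5: x0=(-0.7075, -1.2388, -1.6369) x1=(-0.0678, 0.2884, -1.9848) x2=(-1.0201, -1.4334, 0.1486) x3=(-0.1623, 1.1071, 0.7755)
step 6: x0=(-0.7221, -1.2385, -1.6094) x1=(-0.0647, 0.3066, -1.9926) x2=(-1.0164, -1.4036, 0.1152) x3=(-0.1567, 1.0860, 0.7821)
step 7: x0=(-0.7365, -1.2367, -1.5805) x1=(-0.0620, 0.3242, -1.9986) x2=(-1.0114, -1.3711, 0.0804) x3=(-0.1516, 1.0622, 0.7859)
step 8: x0=(-0.7504, -1.2336, -1.5502) x1=(-0.0598, 0.3414, -2.0029) x2=(-1.0052, -1.3362, 0.0443) x3=(-0.1472, 1.0358, 0.7868)
step 9: x0=(-0.7640, -1.2291, -1.5186) x1=(-0.0580, 0.3579, -2.0054) x2=(-0.9979, -1.2987, 0.0070) x3=(-0.1434, 1.0069, 0.7849)
step 10: x0=(-0.7771, -1.2231, -1.4858) x1=(-0.0567, 0.3739, -2.0062) x2=(-0.9895, -1.2589, -0.0313) x3=(-0.1403, 0.9755, 0.7802)
step 11: x0=(-0.7898, -1.2158, -1.4520) x1=(-0.0559, 0.3892, -2.0053) x2=(-0.9801, -1.2168, -0.0705) x3=(-0.1378, 0.9419, 0.7727)
step 12: x0=(-0.8021, -1.2070, -1.4172) x1=(-0.0555, 0.4039, -2.0028) x2=(-0.9696, -1.1726, -0.1104) x3=(-0.1359, 0.9060, 0.7625)
step 13: x0=(-0.8138, -1.1969, -1.3815) x1=(-0.0556, 0.4180, -1.9986) x2=(-0.9581, -1.1264, -0.1509) x3=(-0.1347, 0.8681, 0.7495)
step 14: x0=(-0.8250, -1.1855, -1.3451) x1=(-0.0561, 0.4315, -1.9927) x2=(-0.9457, -1.0783, -0.1919) x3=(-0.1340, 0.8282, 0.7340)
step 15: x0=(-0.8357, -1.1728, -1.3080) x1=(-0.0571, 0.4444, -1.9853) x2=(-0.9325, -1.0284, -0.2333) x3=(-0.1339, 0.7864, 0.7159)
step 16: x0=(-0.8459, -1.1588, -1.2705) x1=(-0.0585, 0.4566, -1.9764) x2=(-0.9184, -0.9768, -0.2748) x3=(-0.1344, 0.7430, 0.6954)
step 17: x0=(-0.8556, -1.1437, -1.2325) x1=(-0.0603, 0.4682, -1.9660) x2=(-0.9036, -0.9236, -0.3164) x3=(-0.1355, 0.6981, 0.6724)
step 18: x0=(-0.8648, -1.1274, -1.1942) x1=(-0.0626, 0.4791, -1.9541) x2=(-0.8880, -0.8689, -0.3580) x3=(-0.1370, 0.6517, 0.6472)
step 19: x0=(-0.8734, -1.1102, -1.1558) x1=(-0.0652, 0.4895, -1.9409) x2=(-0.8718, -0.8129, -0.3994) x3=(-0.1391, 0.6041, 0.6198)
step 20: x0=(-0.8815, -1.0920, -1.1172) x1=(-0.0682, 0.4992, -1.9263) x2=(-0.8550, -0.7555, -0.4405) x3=(-0.1416, 0.5553, 0.5903)
step 21: x0=(-0.8892, -1.0730, -1.0787) x1=(-0.0716, 0.5083, -1.9105) x2=(-0.8376, -0.6969, -0.4813) x3=(-0.1445, 0.5056, 0.5589)
step 22: x0=(-0.8964, -1.0533, -1.0403) x1=(-0.0754, 0.5169, -1.8934) x2=(-0.8196, -0.6370, -0.5218) x3=(-0.1479, 0.4550, 0.5257)
step 23: x0=(-0.9033, -1.0330, -1.0019) x1=(-0.0795, 0.5248, -1.8752) x2=(-0.8011, -0.5760, -0.5619) x3=(-0.1516, 0.4038, 0.4908)
step 24: x0=(-0.9097, -1.0123, -0.9637) x1=(-0.0839, 0.5323, -1.8559) x2=(-0.7821, -0.5138, -0.6017) x3=(-0.1555, 0.3519, 0.4543)
step 25: x0=(-0.9159, -0.9912, -0.9257) x1=(-0.0886, 0.5392, -1.8356) x2=(-0.7627, -0.4506, -0.6412) x3=(-0.1598, 0.2997, 0.4165)
step 26: x0=(-0.9217, -0.9700, -0.8878) x1=(-0.0935, 0.5456, -1.8144) x2=(-0.7429, -0.3863, -0.6805) x3=(-0.1643, 0.2471, 0.3774)
step 27: x0=(-0.9274, -0.9485, -0.8501) x1=(-0.0988, 0.5515, -1.7923) x2=(-0.7227, -0.3210, -0.7198) x3=(-0.1690, 0.1942, 0.3373)
step 28: x0=(-0.9328, -0.9270, -0.8124) x1=(-0.1042, 0.5569, -1.7694) x2=(-0.7022, -0.2549, -0.7590) x3=(-0.1737, 0.1413, 0.2962)
step 29: x0=(-0.9380, -0.9053, -0.7748) x1=(-0.1099, 0.5620, -1.7458) x2=(-0.6814, -0.1881, -0.7984) x3=(-0.1786, 0.0883, 0.2543)
step 30: x0=(-0.9431, -0.8837, -0.7373) x1=(-0.1157, 0.5666, -1.7216) x2=(-0.6605, -0.1206, -0.8380) x3=(-0.1835, 0.0354, 0.2118)
step 31: x0=(-0.9481, -0.8619, -0.6999) x1=(-0.1217, 0.5709, -1.6968) x2=(-0.6395, -0.0527, -0.8778) x3=(-0.1884, -0.0175, 0.1688)
step 32: x0=(-0.9530, -0.8402, -0.6626) x1=(-0.1278, 0.5748, -1.6715) x2=(-0.6186, 0.0157, -0.9177) x3=(-0.1933, -0.0702, 0.1254)
step 33: x0=(-0.9578, -0.8184, -0.6256) x1=(-0.1340, 0.5785, -1.6458) x2=(-0.5977, 0.0843, -0.9578) x3=(-0.1980, -0.1228, 0.0817)
step 34: x0=(-0.9625, -0.7965, -0.5887) x1=(-0.1402, 0.5818, -1.6198) x2=(-0.5770, 0.1530, -0.9979) x3=(-0.2026, -0.1752, 0.0379)

pair (0,2), distance 0.6292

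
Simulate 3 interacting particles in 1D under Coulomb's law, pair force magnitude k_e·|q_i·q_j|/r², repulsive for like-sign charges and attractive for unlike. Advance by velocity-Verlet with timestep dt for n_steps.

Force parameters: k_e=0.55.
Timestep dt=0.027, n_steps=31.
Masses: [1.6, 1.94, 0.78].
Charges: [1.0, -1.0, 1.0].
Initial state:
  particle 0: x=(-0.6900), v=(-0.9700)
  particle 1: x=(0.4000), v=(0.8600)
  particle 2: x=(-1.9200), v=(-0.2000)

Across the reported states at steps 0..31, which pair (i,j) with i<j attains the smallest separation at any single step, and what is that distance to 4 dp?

step 0: x0=(-0.6900) x1=(0.4000) x2=(-1.9200)
step 1: x0=(-0.7160) x1=(0.4231) x2=(-1.9255)
step 2: x0=(-0.7416) x1=(0.4460) x2=(-1.9313)
step 3: x0=(-0.7669) x1=(0.4688) x2=(-1.9374)
step 4: x0=(-0.7919) x1=(0.4913) x2=(-1.9437)
step 5: x0=(-0.8165) x1=(0.5137) x2=(-1.9503)
step 6: x0=(-0.8407) x1=(0.5360) x2=(-1.9573)
step 7: x0=(-0.8646) x1=(0.5581) x2=(-1.9646)
step 8: x0=(-0.8882) x1=(0.5801) x2=(-1.9722)
step 9: x0=(-0.9115) x1=(0.6019) x2=(-1.9802)
step 10: x0=(-0.9344) x1=(0.6236) x2=(-1.9885)
step 11: x0=(-0.9570) x1=(0.6453) x2=(-1.9973)
step 12: x0=(-0.9793) x1=(0.6668) x2=(-2.0064)
step 13: x0=(-1.0013) x1=(0.6881) x2=(-2.0160)
step 14: x0=(-1.0229) x1=(0.7094) x2=(-2.0260)
step 15: x0=(-1.0442) x1=(0.7306) x2=(-2.0364)
step 16: x0=(-1.0651) x1=(0.7517) x2=(-2.0473)
step 17: x0=(-1.0857) x1=(0.7728) x2=(-2.0587)
step 18: x0=(-1.1060) x1=(0.7937) x2=(-2.0705)
step 19: x0=(-1.1259) x1=(0.8145) x2=(-2.0828)
step 20: x0=(-1.1455) x1=(0.8353) x2=(-2.0957)
step 21: x0=(-1.1648) x1=(0.8560) x2=(-2.1090)
step 22: x0=(-1.1837) x1=(0.8766) x2=(-2.1229)
step 23: x0=(-1.2023) x1=(0.8972) x2=(-2.1372)
step 24: x0=(-1.2205) x1=(0.9176) x2=(-2.1522)
step 25: x0=(-1.2384) x1=(0.9381) x2=(-2.1676)
step 26: x0=(-1.2559) x1=(0.9584) x2=(-2.1836)
step 27: x0=(-1.2731) x1=(0.9787) x2=(-2.2001)
step 28: x0=(-1.2900) x1=(0.9989) x2=(-2.2172)
step 29: x0=(-1.3065) x1=(1.0191) x2=(-2.2348)
step 30: x0=(-1.3227) x1=(1.0392) x2=(-2.2530)
step 31: x0=(-1.3385) x1=(1.0592) x2=(-2.2718)

pair (0,2), distance 0.9270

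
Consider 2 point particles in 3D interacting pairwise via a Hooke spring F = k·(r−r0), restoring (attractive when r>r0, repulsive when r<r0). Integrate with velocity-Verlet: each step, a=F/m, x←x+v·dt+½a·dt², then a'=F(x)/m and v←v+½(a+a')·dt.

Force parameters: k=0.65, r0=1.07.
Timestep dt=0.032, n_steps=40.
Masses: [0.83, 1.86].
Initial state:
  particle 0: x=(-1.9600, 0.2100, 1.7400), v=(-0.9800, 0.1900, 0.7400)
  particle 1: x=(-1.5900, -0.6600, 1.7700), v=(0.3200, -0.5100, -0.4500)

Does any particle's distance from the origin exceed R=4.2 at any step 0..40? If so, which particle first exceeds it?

no

step 0: x0=(-1.9600, 0.2100, 1.7400) x1=(-1.5900, -0.6600, 1.7700)
step 1: x0=(-1.9914, 0.2161, 1.7637) x1=(-1.5798, -0.6763, 1.7556)
step 2: x0=(-2.0228, 0.2223, 1.7874) x1=(-1.5695, -0.6927, 1.7412)
step 3: x0=(-2.0542, 0.2285, 1.8110) x1=(-1.5592, -0.7091, 1.7268)
step 4: x0=(-2.0856, 0.2348, 1.8347) x1=(-1.5489, -0.7255, 1.7124)
step 5: x0=(-2.1171, 0.2410, 1.8584) x1=(-1.5387, -0.7419, 1.6980)
step 6: x0=(-2.1484, 0.2471, 1.8821) x1=(-1.5284, -0.7582, 1.6836)
step 7: x0=(-2.1798, 0.2532, 1.9057) x1=(-1.5182, -0.7745, 1.6692)
step 8: x0=(-2.2110, 0.2591, 1.9293) x1=(-1.5080, -0.7908, 1.6548)
step 9: x0=(-2.2422, 0.2649, 1.9529) x1=(-1.4979, -0.8070, 1.6405)
step 10: x0=(-2.2732, 0.2705, 1.9765) x1=(-1.4878, -0.8231, 1.6261)
step 11: x0=(-2.3041, 0.2760, 1.9999) x1=(-1.4777, -0.8391, 1.6118)
step 12: x0=(-2.3348, 0.2812, 2.0233) x1=(-1.4678, -0.8550, 1.5976)
step 13: x0=(-2.3653, 0.2861, 2.0466) x1=(-1.4579, -0.8708, 1.5833)
step 14: x0=(-2.3956, 0.2907, 2.0698) x1=(-1.4482, -0.8865, 1.5692)
step 15: x0=(-2.4257, 0.2951, 2.0929) x1=(-1.4385, -0.9021, 1.5550)
step 16: x0=(-2.4555, 0.2991, 2.1158) x1=(-1.4290, -0.9175, 1.5410)
step 17: x0=(-2.4849, 0.3027, 2.1385) x1=(-1.4196, -0.9327, 1.5270)
step 18: x0=(-2.5141, 0.3060, 2.1610) x1=(-1.4103, -0.9478, 1.5131)
step 19: x0=(-2.5429, 0.3089, 2.1834) x1=(-1.4012, -0.9627, 1.4993)
step 20: x0=(-2.5713, 0.3113, 2.2055) x1=(-1.3923, -0.9773, 1.4856)
step 21: x0=(-2.5993, 0.3133, 2.2273) x1=(-1.3836, -0.9918, 1.4720)
step 22: x0=(-2.6268, 0.3148, 2.2489) x1=(-1.3750, -1.0061, 1.4586)
step 23: x0=(-2.6539, 0.3158, 2.2702) x1=(-1.3667, -1.0202, 1.4453)
step 24: x0=(-2.6805, 0.3164, 2.2912) x1=(-1.3586, -1.0340, 1.4321)
step 25: x0=(-2.7066, 0.3164, 2.3118) x1=(-1.3507, -1.0476, 1.4190)
step 26: x0=(-2.7322, 0.3158, 2.3321) x1=(-1.3430, -1.0610, 1.4061)
step 27: x0=(-2.7572, 0.3147, 2.3520) x1=(-1.3356, -1.0741, 1.3934)
step 28: x0=(-2.7816, 0.3130, 2.3715) x1=(-1.3285, -1.0870, 1.3809)
step 29: x0=(-2.8054, 0.3108, 2.3906) x1=(-1.3216, -1.0996, 1.3685)
step 30: x0=(-2.8285, 0.3079, 2.4093) x1=(-1.3151, -1.1119, 1.3564)
step 31: x0=(-2.8510, 0.3044, 2.4275) x1=(-1.3088, -1.1240, 1.3444)
step 32: x0=(-2.8728, 0.3003, 2.4452) x1=(-1.3028, -1.1357, 1.3326)
step 33: x0=(-2.8940, 0.2956, 2.4624) x1=(-1.2971, -1.1472, 1.3211)
step 34: x0=(-2.9144, 0.2902, 2.4792) x1=(-1.2918, -1.1584, 1.3098)
step 35: x0=(-2.9341, 0.2841, 2.4954) x1=(-1.2867, -1.1693, 1.2988)
step 36: x0=(-2.9530, 0.2774, 2.5110) x1=(-1.2820, -1.1799, 1.2880)
step 37: x0=(-2.9711, 0.2700, 2.5261) x1=(-1.2777, -1.1902, 1.2774)
step 38: x0=(-2.9885, 0.2619, 2.5406) x1=(-1.2737, -1.2002, 1.2671)
step 39: x0=(-3.0050, 0.2532, 2.5545) x1=(-1.2701, -1.2099, 1.2571)
step 40: x0=(-3.0207, 0.2437, 2.5678) x1=(-1.2668, -1.2193, 1.2473)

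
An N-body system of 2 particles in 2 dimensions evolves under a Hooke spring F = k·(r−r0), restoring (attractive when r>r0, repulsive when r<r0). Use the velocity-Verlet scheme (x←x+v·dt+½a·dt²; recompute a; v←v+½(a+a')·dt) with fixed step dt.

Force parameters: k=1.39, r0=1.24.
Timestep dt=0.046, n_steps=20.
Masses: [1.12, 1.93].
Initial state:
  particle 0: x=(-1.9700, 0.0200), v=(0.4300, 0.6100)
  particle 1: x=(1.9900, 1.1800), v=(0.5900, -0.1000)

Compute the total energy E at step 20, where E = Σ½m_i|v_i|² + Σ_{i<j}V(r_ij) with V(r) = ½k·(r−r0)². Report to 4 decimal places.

step 0: x0=(-1.9700, 0.0200) x1=(1.9900, 1.1800)
step 1: x0=(-1.9466, 0.0491) x1=(2.0150, 1.1748)
step 2: x0=(-1.9159, 0.0803) x1=(2.0358, 1.1684)
step 3: x0=(-1.8780, 0.1135) x1=(2.0524, 1.1608)
step 4: x0=(-1.8329, 0.1486) x1=(2.0649, 1.1521)
step 5: x0=(-1.7807, 0.1855) x1=(2.0732, 1.1424)
step 6: x0=(-1.7215, 0.2242) x1=(2.0775, 1.1316)
step 7: x0=(-1.6556, 0.2644) x1=(2.0779, 1.1199)
step 8: x0=(-1.5830, 0.3062) x1=(2.0744, 1.1074)
step 9: x0=(-1.5040, 0.3494) x1=(2.0671, 1.0940)
step 10: x0=(-1.4188, 0.3939) x1=(2.0563, 1.0798)
step 11: x0=(-1.3277, 0.4396) x1=(2.0420, 1.0650)
step 12: x0=(-1.2309, 0.4863) x1=(2.0245, 1.0496)
step 13: x0=(-1.1288, 0.5339) x1=(2.0039, 1.0336)
step 14: x0=(-1.0216, 0.5824) x1=(1.9803, 1.0172)
step 15: x0=(-0.9099, 0.6315) x1=(1.9541, 1.0004)
step 16: x0=(-0.7938, 0.6811) x1=(1.9253, 0.9833)
step 17: x0=(-0.6738, 0.7312) x1=(1.8943, 0.9659)
step 18: x0=(-0.5503, 0.7816) x1=(1.8613, 0.9483)
step 19: x0=(-0.4237, 0.8323) x1=(1.8264, 0.9306)
step 20: x0=(-0.2945, 0.8830) x1=(1.7901, 0.9129)
step 0 velocities: v0=(0.4300, 0.6100) v1=(0.5900, -0.1000)
step 0: KE=0.6575, PE=5.7903, E=6.4478
step 20 velocities: v0=(2.8334, 1.1035) v1=(-0.8047, -0.3864)
step 20: KE=5.9465, PE=0.4960, E=6.4425

6.4425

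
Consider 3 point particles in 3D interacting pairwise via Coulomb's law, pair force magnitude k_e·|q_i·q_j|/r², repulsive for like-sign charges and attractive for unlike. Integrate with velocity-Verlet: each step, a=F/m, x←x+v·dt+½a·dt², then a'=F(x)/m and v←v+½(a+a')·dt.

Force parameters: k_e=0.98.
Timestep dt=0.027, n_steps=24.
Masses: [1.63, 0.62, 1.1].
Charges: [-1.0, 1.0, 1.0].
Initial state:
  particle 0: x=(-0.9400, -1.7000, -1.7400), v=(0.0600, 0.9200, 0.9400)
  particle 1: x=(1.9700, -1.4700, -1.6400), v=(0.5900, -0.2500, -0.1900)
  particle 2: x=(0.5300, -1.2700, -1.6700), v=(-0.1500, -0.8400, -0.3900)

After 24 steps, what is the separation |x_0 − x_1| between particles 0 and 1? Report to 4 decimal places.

3.3709

step 0: x0=(-0.9400, -1.7000, -1.7400) x1=(1.9700, -1.4700, -1.6400) x2=(0.5300, -1.2700, -1.6700)
step 1: x0=(-0.9383, -1.6751, -1.7146) x1=(1.9861, -1.4768, -1.6451) x2=(0.5257, -1.2927, -1.6805)
step 2: x0=(-0.9363, -1.6502, -1.6892) x1=(2.0027, -1.4837, -1.6502) x2=(0.5208, -1.3154, -1.6911)
step 3: x0=(-0.9341, -1.6252, -1.6638) x1=(2.0196, -1.4906, -1.6553) x2=(0.5153, -1.3382, -1.7017)
step 4: x0=(-0.9316, -1.6002, -1.6384) x1=(2.0368, -1.4976, -1.6604) x2=(0.5092, -1.3610, -1.7122)
step 5: x0=(-0.9289, -1.5752, -1.6131) x1=(2.0545, -1.5046, -1.6655) x2=(0.5026, -1.3838, -1.7228)
step 6: x0=(-0.9259, -1.5501, -1.5877) x1=(2.0725, -1.5117, -1.6706) x2=(0.4954, -1.4066, -1.7333)
step 7: x0=(-0.9227, -1.5250, -1.5624) x1=(2.0908, -1.5188, -1.6756) x2=(0.4876, -1.4295, -1.7438)
step 8: x0=(-0.9192, -1.4999, -1.5371) x1=(2.1094, -1.5260, -1.6806) x2=(0.4793, -1.4524, -1.7543)
step 9: x0=(-0.9155, -1.4748, -1.5118) x1=(2.1283, -1.5331, -1.6856) x2=(0.4704, -1.4752, -1.7648)
step 10: x0=(-0.9115, -1.4497, -1.4866) x1=(2.1475, -1.5403, -1.6905) x2=(0.4609, -1.4981, -1.7752)
step 11: x0=(-0.9072, -1.4246, -1.4614) x1=(2.1671, -1.5474, -1.6955) x2=(0.4509, -1.5209, -1.7855)
step 12: x0=(-0.9026, -1.3995, -1.4363) x1=(2.1868, -1.5546, -1.7004) x2=(0.4404, -1.5437, -1.7958)
step 13: x0=(-0.8978, -1.3744, -1.4112) x1=(2.2069, -1.5618, -1.7052) x2=(0.4293, -1.5665, -1.8060)
step 14: x0=(-0.8928, -1.3494, -1.3862) x1=(2.2271, -1.5690, -1.7101) x2=(0.4177, -1.5892, -1.8161)
step 15: x0=(-0.8875, -1.3244, -1.3613) x1=(2.2477, -1.5761, -1.7149) x2=(0.4056, -1.6119, -1.8262)
step 16: x0=(-0.8819, -1.2995, -1.3364) x1=(2.2684, -1.5832, -1.7196) x2=(0.3930, -1.6345, -1.8361)
step 17: x0=(-0.8761, -1.2746, -1.3117) x1=(2.2893, -1.5904, -1.7244) x2=(0.3799, -1.6570, -1.8460)
step 18: x0=(-0.8701, -1.2498, -1.2870) x1=(2.3105, -1.5974, -1.7291) x2=(0.3664, -1.6795, -1.8557)
step 19: x0=(-0.8638, -1.2250, -1.2624) x1=(2.3318, -1.6045, -1.7337) x2=(0.3524, -1.7019, -1.8653)
step 20: x0=(-0.8573, -1.2004, -1.2379) x1=(2.3534, -1.6116, -1.7384) x2=(0.3380, -1.7241, -1.8748)
step 21: x0=(-0.8506, -1.1758, -1.2136) x1=(2.3751, -1.6186, -1.7430) x2=(0.3231, -1.7463, -1.8841)
step 22: x0=(-0.8437, -1.1512, -1.1893) x1=(2.3969, -1.6256, -1.7475) x2=(0.3079, -1.7684, -1.8934)
step 23: x0=(-0.8366, -1.1268, -1.1651) x1=(2.4190, -1.6325, -1.7520) x2=(0.2923, -1.7903, -1.9025)
step 24: x0=(-0.8293, -1.1025, -1.1410) x1=(2.4412, -1.6394, -1.7565) x2=(0.2764, -1.8121, -1.9114)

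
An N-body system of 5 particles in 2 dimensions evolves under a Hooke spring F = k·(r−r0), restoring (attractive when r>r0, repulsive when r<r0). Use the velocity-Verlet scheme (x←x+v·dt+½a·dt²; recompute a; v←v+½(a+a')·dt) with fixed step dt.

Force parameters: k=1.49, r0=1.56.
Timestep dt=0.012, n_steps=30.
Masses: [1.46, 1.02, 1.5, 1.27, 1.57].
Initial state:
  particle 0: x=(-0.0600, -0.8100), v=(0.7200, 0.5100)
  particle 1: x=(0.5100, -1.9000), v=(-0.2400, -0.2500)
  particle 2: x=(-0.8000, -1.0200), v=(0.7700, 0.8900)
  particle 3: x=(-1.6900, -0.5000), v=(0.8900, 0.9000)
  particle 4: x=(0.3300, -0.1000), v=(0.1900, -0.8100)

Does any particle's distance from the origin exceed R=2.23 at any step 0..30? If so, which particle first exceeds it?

no

step 0: x0=(-0.0600, -0.8100) x1=(0.5100, -1.9000) x2=(-0.8000, -1.0200) x3=(-1.6900, -0.5000) x4=(0.3300, -0.1000)
step 1: x0=(-0.0513, -0.8039) x1=(0.5070, -1.9029) x2=(-0.7908, -1.0094) x3=(-1.6792, -0.4892) x4=(0.3323, -0.1097)
step 2: x0=(-0.0427, -0.7978) x1=(0.5039, -1.9058) x2=(-0.7816, -0.9988) x3=(-1.6683, -0.4785) x4=(0.3346, -0.1193)
step 3: x0=(-0.0340, -0.7917) x1=(0.5006, -1.9085) x2=(-0.7725, -0.9883) x3=(-1.6572, -0.4678) x4=(0.3368, -0.1289)
step 4: x0=(-0.0253, -0.7857) x1=(0.4972, -1.9111) x2=(-0.7635, -0.9779) x3=(-1.6459, -0.4571) x4=(0.3391, -0.1384)
step 5: x0=(-0.0165, -0.7797) x1=(0.4936, -1.9136) x2=(-0.7545, -0.9676) x3=(-1.6345, -0.4465) x4=(0.3415, -0.1479)
step 6: x0=(-0.0078, -0.7737) x1=(0.4898, -1.9160) x2=(-0.7456, -0.9574) x3=(-1.6230, -0.4359) x4=(0.3438, -0.1572)
step 7: x0=(0.0010, -0.7678) x1=(0.4859, -1.9183) x2=(-0.7368, -0.9472) x3=(-1.6112, -0.4254) x4=(0.3461, -0.1665)
step 8: x0=(0.0098, -0.7619) x1=(0.4819, -1.9205) x2=(-0.7280, -0.9372) x3=(-1.5994, -0.4149) x4=(0.3485, -0.1757)
step 9: x0=(0.0186, -0.7560) x1=(0.4777, -1.9226) x2=(-0.7193, -0.9272) x3=(-1.5874, -0.4045) x4=(0.3510, -0.1848)
step 10: x0=(0.0275, -0.7502) x1=(0.4733, -1.9246) x2=(-0.7107, -0.9173) x3=(-1.5752, -0.3941) x4=(0.3534, -0.1938)
step 11: x0=(0.0363, -0.7444) x1=(0.4688, -1.9265) x2=(-0.7021, -0.9075) x3=(-1.5630, -0.3837) x4=(0.3559, -0.2027)
step 12: x0=(0.0452, -0.7387) x1=(0.4642, -1.9282) x2=(-0.6937, -0.8978) x3=(-1.5506, -0.3735) x4=(0.3585, -0.2115)
step 13: x0=(0.0541, -0.7330) x1=(0.4594, -1.9299) x2=(-0.6853, -0.8882) x3=(-1.5380, -0.3632) x4=(0.3611, -0.2202)
step 14: x0=(0.0630, -0.7274) x1=(0.4545, -1.9315) x2=(-0.6770, -0.8787) x3=(-1.5254, -0.3530) x4=(0.3638, -0.2288)
step 15: x0=(0.0719, -0.7218) x1=(0.4494, -1.9330) x2=(-0.6688, -0.8692) x3=(-1.5126, -0.3429) x4=(0.3665, -0.2372)
step 16: x0=(0.0809, -0.7163) x1=(0.4442, -1.9344) x2=(-0.6606, -0.8599) x3=(-1.4998, -0.3328) x4=(0.3693, -0.2456)
step 17: x0=(0.0899, -0.7109) x1=(0.4388, -1.9357) x2=(-0.6526, -0.8506) x3=(-1.4868, -0.3228) x4=(0.3722, -0.2538)
step 18: x0=(0.0989, -0.7055) x1=(0.4333, -1.9369) x2=(-0.6447, -0.8415) x3=(-1.4737, -0.3128) x4=(0.3751, -0.2619)
step 19: x0=(0.1079, -0.7002) x1=(0.4277, -1.9380) x2=(-0.6368, -0.8324) x3=(-1.4605, -0.3029) x4=(0.3781, -0.2699)
step 20: x0=(0.1169, -0.6949) x1=(0.4220, -1.9390) x2=(-0.6291, -0.8234) x3=(-1.4472, -0.2930) x4=(0.3812, -0.2777)
step 21: x0=(0.1259, -0.6898) x1=(0.4161, -1.9399) x2=(-0.6214, -0.8145) x3=(-1.4339, -0.2832) x4=(0.3845, -0.2854)
step 22: x0=(0.1349, -0.6847) x1=(0.4101, -1.9408) x2=(-0.6139, -0.8057) x3=(-1.4204, -0.2734) x4=(0.3878, -0.2930)
step 23: x0=(0.1440, -0.6796) x1=(0.4040, -1.9415) x2=(-0.6064, -0.7970) x3=(-1.4069, -0.2637) x4=(0.3912, -0.3004)
step 24: x0=(0.1531, -0.6747) x1=(0.3977, -1.9422) x2=(-0.5990, -0.7883) x3=(-1.3933, -0.2540) x4=(0.3947, -0.3077)
step 25: x0=(0.1622, -0.6698) x1=(0.3913, -1.9428) x2=(-0.5918, -0.7798) x3=(-1.3796, -0.2444) x4=(0.3983, -0.3148)
step 26: x0=(0.1713, -0.6650) x1=(0.3848, -1.9433) x2=(-0.5847, -0.7713) x3=(-1.3659, -0.2348) x4=(0.4020, -0.3218)
step 27: x0=(0.1804, -0.6603) x1=(0.3782, -1.9437) x2=(-0.5776, -0.7630) x3=(-1.3521, -0.2253) x4=(0.4059, -0.3286)
step 28: x0=(0.1895, -0.6557) x1=(0.3715, -1.9441) x2=(-0.5707, -0.7547) x3=(-1.3382, -0.2158) x4=(0.4098, -0.3353)
step 29: x0=(0.1986, -0.6512) x1=(0.3646, -1.9443) x2=(-0.5639, -0.7465) x3=(-1.3243, -0.2064) x4=(0.4139, -0.3418)
step 30: x0=(0.2077, -0.6467) x1=(0.3577, -1.9445) x2=(-0.5572, -0.7384) x3=(-1.3103, -0.1970) x4=(0.4182, -0.3482)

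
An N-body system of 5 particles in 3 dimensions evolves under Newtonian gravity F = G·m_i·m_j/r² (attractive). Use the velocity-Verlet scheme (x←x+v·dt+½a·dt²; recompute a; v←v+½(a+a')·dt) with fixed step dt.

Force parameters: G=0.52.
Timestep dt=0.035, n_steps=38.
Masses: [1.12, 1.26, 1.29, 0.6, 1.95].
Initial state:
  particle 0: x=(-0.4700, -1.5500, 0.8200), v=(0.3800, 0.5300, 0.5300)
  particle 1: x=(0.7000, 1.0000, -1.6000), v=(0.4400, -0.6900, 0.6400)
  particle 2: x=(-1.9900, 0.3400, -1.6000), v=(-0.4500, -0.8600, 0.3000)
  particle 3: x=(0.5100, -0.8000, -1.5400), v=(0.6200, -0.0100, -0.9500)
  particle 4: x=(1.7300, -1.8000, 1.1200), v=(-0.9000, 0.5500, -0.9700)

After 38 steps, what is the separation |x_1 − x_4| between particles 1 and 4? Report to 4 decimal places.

step 0: x0=(-0.4700, -1.5500, 0.8200) x1=(0.7000, 1.0000, -1.6000) x2=(-1.9900, 0.3400, -1.6000) x3=(0.5100, -0.8000, -1.5400) x4=(1.7300, -1.8000, 1.1200)
step 1: x0=(-0.4566, -1.5314, 0.8385) x1=(0.7153, 0.9757, -1.5776) x2=(-2.0056, 0.3099, -1.5895) x3=(0.5317, -0.8002, -1.5732) x4=(1.6984, -1.7807, 1.0860)
step 2: x0=(-0.4429, -1.5128, 0.8569) x1=(0.7306, 0.9512, -1.5550) x2=(-2.0211, 0.2797, -1.5789) x3=(0.5533, -0.8003, -1.6061) x4=(1.6666, -1.7613, 1.0519)
step 3: x0=(-0.4289, -1.4941, 0.8752) x1=(0.7457, 0.9265, -1.5324) x2=(-2.0363, 0.2495, -1.5682) x3=(0.5748, -0.8000, -1.6389) x4=(1.6346, -1.7419, 1.0177)
step 4: x0=(-0.4147, -1.4753, 0.8933) x1=(0.7607, 0.9015, -1.5097) x2=(-2.0513, 0.2192, -1.5574) x3=(0.5963, -0.7996, -1.6714) x4=(1.6024, -1.7224, 0.9834)
step 5: x0=(-0.4001, -1.4565, 0.9114) x1=(0.7756, 0.8763, -1.4869) x2=(-2.0661, 0.1889, -1.5466) x3=(0.6178, -0.7989, -1.7037) x4=(1.5699, -1.7027, 0.9490)
step 6: x0=(-0.3852, -1.4376, 0.9293) x1=(0.7904, 0.8508, -1.4640) x2=(-2.0808, 0.1585, -1.5357) x3=(0.6392, -0.7980, -1.7357) x4=(1.5373, -1.6830, 0.9144)
step 7: x0=(-0.3700, -1.4187, 0.9471) x1=(0.8051, 0.8250, -1.4411) x2=(-2.0952, 0.1281, -1.5248) x3=(0.6605, -0.7968, -1.7675) x4=(1.5043, -1.6632, 0.8798)
step 8: x0=(-0.3545, -1.3998, 0.9647) x1=(0.8197, 0.7990, -1.4181) x2=(-2.1094, 0.0977, -1.5137) x3=(0.6818, -0.7953, -1.7990) x4=(1.4712, -1.6433, 0.8451)
step 9: x0=(-0.3386, -1.3808, 0.9822) x1=(0.8342, 0.7727, -1.3949) x2=(-2.1233, 0.0672, -1.5026) x3=(0.7031, -0.7936, -1.8302) x4=(1.4377, -1.6233, 0.8103)
step 10: x0=(-0.3223, -1.3618, 0.9994) x1=(0.8486, 0.7461, -1.3718) x2=(-2.1371, 0.0367, -1.4914) x3=(0.7243, -0.7917, -1.8611) x4=(1.4040, -1.6031, 0.7754)
step 11: x0=(-0.3056, -1.3428, 1.0165) x1=(0.8630, 0.7192, -1.3485) x2=(-2.1507, 0.0061, -1.4802) x3=(0.7454, -0.7894, -1.8918) x4=(1.3700, -1.5829, 0.7404)
step 12: x0=(-0.2886, -1.3237, 1.0334) x1=(0.8772, 0.6921, -1.3252) x2=(-2.1641, -0.0245, -1.4688) x3=(0.7665, -0.7870, -1.9220) x4=(1.3357, -1.5625, 0.7053)
step 13: x0=(-0.2710, -1.3046, 1.0501) x1=(0.8913, 0.6646, -1.3018) x2=(-2.1773, -0.0552, -1.4574) x3=(0.7875, -0.7842, -1.9520) x4=(1.3011, -1.5420, 0.6702)
step 14: x0=(-0.2531, -1.2856, 1.0665) x1=(0.9053, 0.6369, -1.2783) x2=(-2.1902, -0.0859, -1.4459) x3=(0.8085, -0.7812, -1.9815) x4=(1.2662, -1.5214, 0.6350)
step 15: x0=(-0.2347, -1.2665, 1.0826) x1=(0.9192, 0.6088, -1.2547) x2=(-2.2030, -0.1166, -1.4344) x3=(0.8294, -0.7780, -2.0107) x4=(1.2310, -1.5006, 0.5997)
step 16: x0=(-0.2158, -1.2474, 1.0985) x1=(0.9331, 0.5805, -1.2311) x2=(-2.2156, -0.1473, -1.4227) x3=(0.8503, -0.7745, -2.0396) x4=(1.1955, -1.4797, 0.5644)
step 17: x0=(-0.1964, -1.2283, 1.1140) x1=(0.9468, 0.5518, -1.2074) x2=(-2.2279, -0.1781, -1.4110) x3=(0.8711, -0.7708, -2.0680) x4=(1.1596, -1.4586, 0.5291)
step 18: x0=(-0.1765, -1.2092, 1.1292) x1=(0.9604, 0.5228, -1.1836) x2=(-2.2401, -0.2089, -1.3992) x3=(0.8918, -0.7668, -2.0960) x4=(1.1233, -1.4374, 0.4937)
step 19: x0=(-0.1561, -1.1902, 1.1439) x1=(0.9740, 0.4935, -1.1597) x2=(-2.2520, -0.2398, -1.3874) x3=(0.9125, -0.7627, -2.1235) x4=(1.0867, -1.4160, 0.4583)
step 20: x0=(-0.1352, -1.1712, 1.1582) x1=(0.9874, 0.4638, -1.1358) x2=(-2.2637, -0.2707, -1.3754) x3=(0.9331, -0.7583, -2.1507) x4=(1.0498, -1.3944, 0.4230)
step 21: x0=(-0.1137, -1.1522, 1.1721) x1=(1.0008, 0.4338, -1.1117) x2=(-2.2753, -0.3016, -1.3634) x3=(0.9537, -0.7537, -2.1774) x4=(1.0125, -1.3726, 0.3876)
step 22: x0=(-0.0918, -1.1332, 1.1854) x1=(1.0140, 0.4035, -1.0876) x2=(-2.2866, -0.3325, -1.3513) x3=(0.9741, -0.7489, -2.2036) x4=(0.9749, -1.3506, 0.3523)
step 23: x0=(-0.0693, -1.1143, 1.1982) x1=(1.0272, 0.3728, -1.0633) x2=(-2.2977, -0.3635, -1.3391) x3=(0.9945, -0.7439, -2.2294) x4=(0.9369, -1.3285, 0.3171)
step 24: x0=(-0.0463, -1.0954, 1.2104) x1=(1.0402, 0.3418, -1.0389) x2=(-2.3086, -0.3944, -1.3268) x3=(1.0148, -0.7387, -2.2547) x4=(0.8986, -1.3061, 0.2819)
step 25: x0=(-0.0228, -1.0766, 1.2220) x1=(1.0531, 0.3104, -1.0144) x2=(-2.3193, -0.4255, -1.3145) x3=(1.0350, -0.7334, -2.2795) x4=(0.8599, -1.2834, 0.2468)
step 26: x0=(0.0011, -1.0578, 1.2329) x1=(1.0659, 0.2786, -0.9898) x2=(-2.3297, -0.4565, -1.3020) x3=(1.0552, -0.7279, -2.3039) x4=(0.8210, -1.2606, 0.2117)
step 27: x0=(0.0255, -1.0391, 1.2431) x1=(1.0785, 0.2464, -0.9650) x2=(-2.3400, -0.4875, -1.2895) x3=(1.0752, -0.7223, -2.3277) x4=(0.7818, -1.2374, 0.1768)
step 28: x0=(0.0502, -1.0204, 1.2525) x1=(1.0910, 0.2139, -0.9401) x2=(-2.3500, -0.5186, -1.2770) x3=(1.0952, -0.7166, -2.3511) x4=(0.7424, -1.2141, 0.1420)
step 29: x0=(0.0754, -1.0017, 1.2612) x1=(1.1033, 0.1808, -0.9149) x2=(-2.3598, -0.5497, -1.2643) x3=(1.1150, -0.7107, -2.3740) x4=(0.7027, -1.1904, 0.1074)
step 30: x0=(0.1009, -0.9831, 1.2692) x1=(1.1154, 0.1474, -0.8896) x2=(-2.3694, -0.5808, -1.2515) x3=(1.1348, -0.7048, -2.3964) x4=(0.6628, -1.1665, 0.0728)
step 31: x0=(0.1267, -0.9645, 1.2763) x1=(1.1273, 0.1135, -0.8641) x2=(-2.3788, -0.6119, -1.2387) x3=(1.1544, -0.6987, -2.4184) x4=(0.6228, -1.1422, 0.0383)
step 32: x0=(0.1527, -0.9460, 1.2827) x1=(1.1390, 0.0791, -0.8383) x2=(-2.3879, -0.6430, -1.2258) x3=(1.1739, -0.6926, -2.4398) x4=(0.5827, -1.1177, 0.0040)
step 33: x0=(0.1790, -0.9275, 1.2882) x1=(1.1504, 0.0442, -0.8123) x2=(-2.3968, -0.6742, -1.2128) x3=(1.1933, -0.6863, -2.4608) x4=(0.5425, -1.0928, -0.0302)
step 34: x0=(0.2055, -0.9090, 1.2929) x1=(1.1614, 0.0088, -0.7860) x2=(-2.4054, -0.7053, -1.1997) x3=(1.2126, -0.6801, -2.4813) x4=(0.5024, -1.0676, -0.0644)
step 35: x0=(0.2321, -0.8905, 1.2969) x1=(1.1721, -0.0271, -0.7594) x2=(-2.4139, -0.7364, -1.1866) x3=(1.2318, -0.6737, -2.5013) x4=(0.4622, -1.0421, -0.0985)
step 36: x0=(0.2588, -0.8721, 1.3000) x1=(1.1824, -0.0636, -0.7326) x2=(-2.4221, -0.7676, -1.1733) x3=(1.2508, -0.6673, -2.5209) x4=(0.4221, -1.0162, -0.1325)
step 37: x0=(0.2856, -0.8536, 1.3024) x1=(1.1921, -0.1006, -0.7054) x2=(-2.4300, -0.7988, -1.1600) x3=(1.2697, -0.6609, -2.5400) x4=(0.3822, -0.9899, -0.1664)
step 38: x0=(0.3125, -0.8352, 1.3040) x1=(1.2014, -0.1382, -0.6780) x2=(-2.4377, -0.8299, -1.1466) x3=(1.2884, -0.6544, -2.5587) x4=(0.3425, -0.9634, -0.2003)

1.2833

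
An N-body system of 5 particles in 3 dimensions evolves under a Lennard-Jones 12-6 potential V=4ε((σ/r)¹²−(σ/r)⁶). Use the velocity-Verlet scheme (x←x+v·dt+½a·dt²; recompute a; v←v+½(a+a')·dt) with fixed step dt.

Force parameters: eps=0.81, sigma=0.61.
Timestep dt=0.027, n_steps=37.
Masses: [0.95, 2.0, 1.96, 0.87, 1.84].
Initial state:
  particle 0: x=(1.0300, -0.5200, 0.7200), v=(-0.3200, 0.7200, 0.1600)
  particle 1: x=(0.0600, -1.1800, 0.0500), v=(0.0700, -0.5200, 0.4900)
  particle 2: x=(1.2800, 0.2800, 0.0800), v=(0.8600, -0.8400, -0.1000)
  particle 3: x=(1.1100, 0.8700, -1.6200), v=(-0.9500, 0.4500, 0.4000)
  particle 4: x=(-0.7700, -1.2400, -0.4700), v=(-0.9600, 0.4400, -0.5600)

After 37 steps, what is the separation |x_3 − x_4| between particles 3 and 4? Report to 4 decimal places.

step 0: x0=(1.0300, -0.5200, 0.7200) x1=(0.0600, -1.1800, 0.0500) x2=(1.2800, 0.2800, 0.0800) x3=(1.1100, 0.8700, -1.6200) x4=(-0.7700, -1.2400, -0.4700)
step 1: x0=(1.0214, -0.5004, 0.7241) x1=(0.0618, -1.1940, 0.0631) x2=(1.3032, 0.2572, 0.0774) x3=(1.0844, 0.8821, -1.6092) x4=(-0.7957, -1.2281, -0.4850)
step 2: x0=(1.0129, -0.4804, 0.7279) x1=(0.0633, -1.2081, 0.0761) x2=(1.3263, 0.2343, 0.0749) x3=(1.0587, 0.8943, -1.5984) x4=(-0.8212, -1.2162, -0.4999)
step 3: x0=(1.0045, -0.4601, 0.7312) x1=(0.0647, -1.2221, 0.0890) x2=(1.3493, 0.2111, 0.0726) x3=(1.0331, 0.9064, -1.5875) x4=(-0.8465, -1.2043, -0.5146)
step 4: x0=(0.9962, -0.4393, 0.7340) x1=(0.0659, -1.2360, 0.1019) x2=(1.3722, 0.1877, 0.0705) x3=(1.0074, 0.9186, -1.5767) x4=(-0.8716, -1.1924, -0.5292)
step 5: x0=(0.9882, -0.4181, 0.7363) x1=(0.0671, -1.2500, 0.1146) x2=(1.3950, 0.1640, 0.0687) x3=(0.9818, 0.9307, -1.5658) x4=(-0.8966, -1.1805, -0.5437)
step 6: x0=(0.9805, -0.3965, 0.7380) x1=(0.0682, -1.2639, 0.1273) x2=(1.4176, 0.1402, 0.0672) x3=(0.9561, 0.9428, -1.5550) x4=(-0.9214, -1.1686, -0.5581)
step 7: x0=(0.9731, -0.3745, 0.7391) x1=(0.0692, -1.2778, 0.1400) x2=(1.4400, 0.1161, 0.0659) x3=(0.9305, 0.9549, -1.5441) x4=(-0.9462, -1.1567, -0.5725)
step 8: x0=(0.9662, -0.3520, 0.7395) x1=(0.0702, -1.2916, 0.1526) x2=(1.4621, 0.0917, 0.0649) x3=(0.9048, 0.9670, -1.5332) x4=(-0.9709, -1.1448, -0.5868)
step 9: x0=(0.9597, -0.3291, 0.7392) x1=(0.0712, -1.3054, 0.1652) x2=(1.4841, 0.0672, 0.0643) x3=(0.8792, 0.9791, -1.5223) x4=(-0.9956, -1.1330, -0.6011)
step 10: x0=(0.9537, -0.3058, 0.7381) x1=(0.0721, -1.3192, 0.1778) x2=(1.5057, 0.0424, 0.0640) x3=(0.8536, 0.9912, -1.5114) x4=(-1.0202, -1.1211, -0.6153)
step 11: x0=(0.9483, -0.2822, 0.7363) x1=(0.0730, -1.3330, 0.1904) x2=(1.5271, 0.0175, 0.0640) x3=(0.8280, 1.0033, -1.5005) x4=(-1.0448, -1.1093, -0.6296)
step 12: x0=(0.9435, -0.2583, 0.7337) x1=(0.0740, -1.3467, 0.2030) x2=(1.5481, -0.0076, 0.0644) x3=(0.8023, 1.0154, -1.4896) x4=(-1.0693, -1.0974, -0.6438)
step 13: x0=(0.9393, -0.2341, 0.7303) x1=(0.0749, -1.3604, 0.2155) x2=(1.5689, -0.0328, 0.0652) x3=(0.7767, 1.0275, -1.4786) x4=(-1.0938, -1.0856, -0.6580)
step 14: x0=(0.9358, -0.2098, 0.7263) x1=(0.0758, -1.3741, 0.2281) x2=(1.5892, -0.0582, 0.0663) x3=(0.7511, 1.0396, -1.4677) x4=(-1.1183, -1.0737, -0.6721)
step 15: x0=(0.9329, -0.1853, 0.7215) x1=(0.0767, -1.3878, 0.2406) x2=(1.6093, -0.0836, 0.0678) x3=(0.7255, 1.0516, -1.4568) x4=(-1.1428, -1.0619, -0.6863)
step 16: x0=(0.9308, -0.1607, 0.7160) x1=(0.0776, -1.4015, 0.2532) x2=(1.6290, -0.1091, 0.0695) x3=(0.6998, 1.0637, -1.4458) x4=(-1.1673, -1.0500, -0.7004)
step 17: x0=(0.9293, -0.1362, 0.7099) x1=(0.0785, -1.4151, 0.2657) x2=(1.6484, -0.1345, 0.0716) x3=(0.6742, 1.0758, -1.4349) x4=(-1.1917, -1.0382, -0.7146)
step 18: x0=(0.9284, -0.1116, 0.7032) x1=(0.0794, -1.4287, 0.2782) x2=(1.6674, -0.1600, 0.0740) x3=(0.6486, 1.0878, -1.4239) x4=(-1.2162, -1.0264, -0.7287)
step 19: x0=(0.9282, -0.0871, 0.6959) x1=(0.0803, -1.4424, 0.2908) x2=(1.6862, -0.1855, 0.0766) x3=(0.6230, 1.0999, -1.4130) x4=(-1.2406, -1.0145, -0.7428)
step 20: x0=(0.9285, -0.0627, 0.6882) x1=(0.0813, -1.4560, 0.3033) x2=(1.7046, -0.2110, 0.0795) x3=(0.5974, 1.1120, -1.4020) x4=(-1.2650, -1.0027, -0.7570)
step 21: x0=(0.9293, -0.0384, 0.6800) x1=(0.0822, -1.4696, 0.3158) x2=(1.7228, -0.2364, 0.0825) x3=(0.5718, 1.1240, -1.3911) x4=(-1.2895, -0.9909, -0.7711)
step 22: x0=(0.9307, -0.0143, 0.6714) x1=(0.0831, -1.4831, 0.3284) x2=(1.7408, -0.2617, 0.0858) x3=(0.5461, 1.1361, -1.3801) x4=(-1.3139, -0.9791, -0.7852)
step 23: x0=(0.9325, 0.0097, 0.6625) x1=(0.0840, -1.4967, 0.3409) x2=(1.7585, -0.2869, 0.0892) x3=(0.5205, 1.1481, -1.3691) x4=(-1.3383, -0.9673, -0.7993)
step 24: x0=(0.9347, 0.0335, 0.6534) x1=(0.0849, -1.5103, 0.3534) x2=(1.7760, -0.3121, 0.0927) x3=(0.4949, 1.1602, -1.3582) x4=(-1.3627, -0.9554, -0.8134)
step 25: x0=(0.9372, 0.0572, 0.6440) x1=(0.0859, -1.5238, 0.3659) x2=(1.7934, -0.3373, 0.0964) x3=(0.4693, 1.1722, -1.3472) x4=(-1.3871, -0.9436, -0.8275)
step 26: x0=(0.9400, 0.0807, 0.6344) x1=(0.0868, -1.5374, 0.3785) x2=(1.8106, -0.3623, 0.1001) x3=(0.4437, 1.1842, -1.3362) x4=(-1.4115, -0.9318, -0.8416)
step 27: x0=(0.9431, 0.1041, 0.6246) x1=(0.0877, -1.5509, 0.3910) x2=(1.8276, -0.3873, 0.1039) x3=(0.4181, 1.1963, -1.3252) x4=(-1.4359, -0.9200, -0.8558)
step 28: x0=(0.9465, 0.1273, 0.6147) x1=(0.0886, -1.5644, 0.4035) x2=(1.8446, -0.4123, 0.1078) x3=(0.3925, 1.2083, -1.3142) x4=(-1.4603, -0.9082, -0.8699)
step 29: x0=(0.9500, 0.1505, 0.6046) x1=(0.0896, -1.5780, 0.4160) x2=(1.8615, -0.4371, 0.1118) x3=(0.3669, 1.2204, -1.3033) x4=(-1.4847, -0.8963, -0.8840)
step 30: x0=(0.9536, 0.1735, 0.5945) x1=(0.0905, -1.5915, 0.4285) x2=(1.8782, -0.4620, 0.1158) x3=(0.3413, 1.2324, -1.2923) x4=(-1.5091, -0.8845, -0.8981)
step 31: x0=(0.9575, 0.1964, 0.5843) x1=(0.0914, -1.6050, 0.4410) x2=(1.8949, -0.4867, 0.1198) x3=(0.3157, 1.2444, -1.2813) x4=(-1.5335, -0.8727, -0.9122)
step 32: x0=(0.9614, 0.2192, 0.5740) x1=(0.0924, -1.6185, 0.4536) x2=(1.9116, -0.5115, 0.1238) x3=(0.2901, 1.2564, -1.2703) x4=(-1.5579, -0.8609, -0.9263)
step 33: x0=(0.9654, 0.2419, 0.5637) x1=(0.0933, -1.6320, 0.4661) x2=(1.9282, -0.5362, 0.1279) x3=(0.2645, 1.2685, -1.2593) x4=(-1.5823, -0.8491, -0.9403)
step 34: x0=(0.9695, 0.2646, 0.5534) x1=(0.0942, -1.6456, 0.4786) x2=(1.9448, -0.5608, 0.1320) x3=(0.2389, 1.2805, -1.2483) x4=(-1.6067, -0.8372, -0.9544)
step 35: x0=(0.9737, 0.2872, 0.5430) x1=(0.0952, -1.6591, 0.4911) x2=(1.9613, -0.5855, 0.1361) x3=(0.2133, 1.2925, -1.2373) x4=(-1.6311, -0.8254, -0.9685)
step 36: x0=(0.9779, 0.3098, 0.5326) x1=(0.0961, -1.6726, 0.5036) x2=(1.9778, -0.6101, 0.1402) x3=(0.1877, 1.3045, -1.2263) x4=(-1.6555, -0.8136, -0.9826)
step 37: x0=(0.9822, 0.3323, 0.5221) x1=(0.0971, -1.6861, 0.5161) x2=(1.9942, -0.6347, 0.1444) x3=(0.1621, 1.3165, -1.2153) x4=(-1.6799, -0.8018, -0.9967)

2.8156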